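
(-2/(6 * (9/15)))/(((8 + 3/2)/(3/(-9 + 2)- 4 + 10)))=-130/399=-0.33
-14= -14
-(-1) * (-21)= -21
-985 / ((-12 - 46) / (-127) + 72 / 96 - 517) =500380 / 262023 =1.91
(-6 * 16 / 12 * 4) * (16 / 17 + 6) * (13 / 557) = -49088 / 9469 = -5.18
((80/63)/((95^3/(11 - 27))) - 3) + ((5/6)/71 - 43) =-70546737577/1534015350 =-45.99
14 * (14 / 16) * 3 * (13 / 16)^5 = 13.01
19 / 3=6.33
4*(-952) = -3808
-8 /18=-4 /9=-0.44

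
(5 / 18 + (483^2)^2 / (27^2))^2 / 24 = 1805788998473541169 / 7776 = 232225951449786.67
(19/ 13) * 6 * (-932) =-106248/ 13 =-8172.92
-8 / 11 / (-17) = 0.04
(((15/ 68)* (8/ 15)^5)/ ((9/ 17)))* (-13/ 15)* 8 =-851968/ 6834375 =-0.12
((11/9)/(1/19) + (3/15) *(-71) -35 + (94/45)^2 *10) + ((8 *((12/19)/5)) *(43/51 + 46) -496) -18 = -58736849/130815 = -449.01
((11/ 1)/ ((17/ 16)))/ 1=176/ 17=10.35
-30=-30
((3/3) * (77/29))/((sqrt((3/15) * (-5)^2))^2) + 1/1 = 222/145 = 1.53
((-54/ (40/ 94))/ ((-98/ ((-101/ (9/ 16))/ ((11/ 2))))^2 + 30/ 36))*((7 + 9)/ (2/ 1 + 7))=-8837167104/ 385626215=-22.92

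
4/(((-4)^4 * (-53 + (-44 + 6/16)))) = -0.00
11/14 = 0.79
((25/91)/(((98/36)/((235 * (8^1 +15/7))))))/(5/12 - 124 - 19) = -90099000/53405443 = -1.69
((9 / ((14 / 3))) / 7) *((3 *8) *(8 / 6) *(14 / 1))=864 / 7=123.43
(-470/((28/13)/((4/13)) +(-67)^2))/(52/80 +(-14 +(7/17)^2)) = 339575/42814846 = 0.01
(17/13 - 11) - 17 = -347/13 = -26.69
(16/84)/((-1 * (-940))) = 0.00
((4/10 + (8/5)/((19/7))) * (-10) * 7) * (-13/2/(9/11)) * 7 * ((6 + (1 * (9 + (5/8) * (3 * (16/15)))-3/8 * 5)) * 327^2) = 473443699729/76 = 6229522364.86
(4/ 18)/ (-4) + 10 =179/ 18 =9.94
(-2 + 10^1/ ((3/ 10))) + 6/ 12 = 191/ 6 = 31.83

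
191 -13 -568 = -390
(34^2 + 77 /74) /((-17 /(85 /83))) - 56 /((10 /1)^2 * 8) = -21426747 /307100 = -69.77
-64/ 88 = -0.73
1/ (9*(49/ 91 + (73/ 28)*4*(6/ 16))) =728/ 29151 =0.02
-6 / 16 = -3 / 8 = -0.38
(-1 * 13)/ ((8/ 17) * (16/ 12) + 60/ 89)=-59007/ 5908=-9.99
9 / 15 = 3 / 5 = 0.60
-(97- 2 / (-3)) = -293 / 3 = -97.67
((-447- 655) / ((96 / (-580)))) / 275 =15979 / 660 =24.21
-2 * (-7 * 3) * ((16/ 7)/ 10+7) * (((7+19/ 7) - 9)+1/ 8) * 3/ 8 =107019/ 1120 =95.55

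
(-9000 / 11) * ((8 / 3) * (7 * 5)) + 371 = -835919 / 11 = -75992.64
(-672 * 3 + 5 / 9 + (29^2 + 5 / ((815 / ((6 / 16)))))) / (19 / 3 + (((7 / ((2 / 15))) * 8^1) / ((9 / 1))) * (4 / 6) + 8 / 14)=-96482771 / 3123080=-30.89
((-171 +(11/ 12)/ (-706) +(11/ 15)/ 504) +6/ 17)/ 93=-3870916787/ 2109591540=-1.83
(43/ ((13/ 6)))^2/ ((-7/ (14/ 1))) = -133128/ 169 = -787.74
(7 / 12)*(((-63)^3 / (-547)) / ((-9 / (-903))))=58538781 / 2188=26754.47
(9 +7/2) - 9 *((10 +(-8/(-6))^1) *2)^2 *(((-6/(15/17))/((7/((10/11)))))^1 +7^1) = -4353883/154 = -28271.97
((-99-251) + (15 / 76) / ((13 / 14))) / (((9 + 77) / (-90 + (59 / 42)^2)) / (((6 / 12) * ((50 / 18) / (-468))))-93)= -670785870125 / 452963825574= -1.48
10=10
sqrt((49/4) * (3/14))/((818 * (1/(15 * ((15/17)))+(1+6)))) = 225 * sqrt(42)/5209024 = 0.00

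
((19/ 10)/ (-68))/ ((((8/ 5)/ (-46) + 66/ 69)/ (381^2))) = -63435357/ 14416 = -4400.34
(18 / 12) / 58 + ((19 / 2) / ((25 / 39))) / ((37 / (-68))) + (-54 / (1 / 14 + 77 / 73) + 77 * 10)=85814490521 / 123502300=694.84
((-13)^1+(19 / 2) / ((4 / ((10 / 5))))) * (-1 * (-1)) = -33 / 4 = -8.25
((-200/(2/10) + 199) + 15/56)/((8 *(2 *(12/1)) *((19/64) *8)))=-14947/8512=-1.76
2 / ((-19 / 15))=-30 / 19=-1.58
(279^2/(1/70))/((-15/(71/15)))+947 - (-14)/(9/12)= -25776833/15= -1718455.53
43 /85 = 0.51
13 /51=0.25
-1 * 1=-1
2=2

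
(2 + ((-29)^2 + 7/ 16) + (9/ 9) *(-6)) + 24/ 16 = 13423/ 16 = 838.94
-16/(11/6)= -96/11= -8.73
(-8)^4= 4096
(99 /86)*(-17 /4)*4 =-1683 /86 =-19.57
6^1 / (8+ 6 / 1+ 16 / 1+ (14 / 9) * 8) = 27 / 191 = 0.14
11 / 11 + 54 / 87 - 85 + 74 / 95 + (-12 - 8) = -282664 / 2755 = -102.60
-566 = -566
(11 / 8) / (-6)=-11 / 48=-0.23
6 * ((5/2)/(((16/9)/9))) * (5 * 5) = 30375/16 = 1898.44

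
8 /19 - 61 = -1151 /19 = -60.58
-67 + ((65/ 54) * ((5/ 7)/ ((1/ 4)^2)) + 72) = 3545/ 189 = 18.76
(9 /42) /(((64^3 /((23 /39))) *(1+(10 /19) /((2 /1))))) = 437 /1145044992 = 0.00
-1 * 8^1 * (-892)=7136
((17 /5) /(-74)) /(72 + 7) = -17 /29230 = -0.00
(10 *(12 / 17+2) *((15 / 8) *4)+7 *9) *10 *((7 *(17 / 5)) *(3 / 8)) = 94941 / 4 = 23735.25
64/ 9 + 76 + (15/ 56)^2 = 2347753/ 28224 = 83.18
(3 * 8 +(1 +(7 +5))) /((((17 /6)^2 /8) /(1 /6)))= 1776 /289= 6.15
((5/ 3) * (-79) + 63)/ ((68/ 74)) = -3811/ 51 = -74.73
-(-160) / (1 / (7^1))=1120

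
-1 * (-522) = 522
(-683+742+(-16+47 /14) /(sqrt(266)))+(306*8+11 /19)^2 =2164410828 /361 - 177*sqrt(266) /3724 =5995597.09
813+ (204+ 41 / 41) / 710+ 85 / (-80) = 922689 / 1136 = 812.23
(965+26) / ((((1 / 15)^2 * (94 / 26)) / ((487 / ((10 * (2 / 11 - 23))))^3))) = -17824791369570471 / 29728911880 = -599577.66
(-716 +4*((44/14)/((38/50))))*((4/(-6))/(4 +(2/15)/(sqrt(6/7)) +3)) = 65.27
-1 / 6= -0.17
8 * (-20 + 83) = 504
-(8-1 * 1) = -7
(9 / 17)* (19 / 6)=57 / 34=1.68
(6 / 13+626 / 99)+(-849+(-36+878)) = -0.22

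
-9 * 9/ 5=-81/ 5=-16.20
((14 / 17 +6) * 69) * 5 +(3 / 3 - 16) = 39765 / 17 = 2339.12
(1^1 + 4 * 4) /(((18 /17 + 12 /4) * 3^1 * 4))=289 /828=0.35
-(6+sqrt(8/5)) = -6-2 * sqrt(10)/5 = -7.26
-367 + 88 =-279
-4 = -4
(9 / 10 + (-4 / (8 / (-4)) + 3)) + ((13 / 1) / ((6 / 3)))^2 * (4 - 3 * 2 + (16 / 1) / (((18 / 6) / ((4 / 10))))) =173 / 15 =11.53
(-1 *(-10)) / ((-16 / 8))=-5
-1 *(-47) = 47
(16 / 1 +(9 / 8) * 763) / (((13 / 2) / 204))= 356745 / 13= 27441.92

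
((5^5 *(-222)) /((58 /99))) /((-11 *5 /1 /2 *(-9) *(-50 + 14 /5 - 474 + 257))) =693750 /38309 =18.11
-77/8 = -9.62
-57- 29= -86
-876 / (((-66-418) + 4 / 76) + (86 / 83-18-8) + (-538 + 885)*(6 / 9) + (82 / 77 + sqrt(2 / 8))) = 638230824 / 201095863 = 3.17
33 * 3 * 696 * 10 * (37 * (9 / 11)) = 20859120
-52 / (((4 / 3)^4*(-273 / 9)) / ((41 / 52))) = 9963 / 23296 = 0.43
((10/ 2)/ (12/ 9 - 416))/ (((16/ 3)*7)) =-45/ 139328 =-0.00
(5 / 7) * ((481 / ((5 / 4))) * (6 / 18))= 1924 / 21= 91.62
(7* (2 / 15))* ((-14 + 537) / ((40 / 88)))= 1073.89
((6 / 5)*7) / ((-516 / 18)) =-63 / 215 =-0.29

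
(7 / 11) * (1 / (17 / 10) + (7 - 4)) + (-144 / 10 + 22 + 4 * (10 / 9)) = 120569 / 8415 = 14.33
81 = 81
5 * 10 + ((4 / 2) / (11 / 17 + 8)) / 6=22067 / 441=50.04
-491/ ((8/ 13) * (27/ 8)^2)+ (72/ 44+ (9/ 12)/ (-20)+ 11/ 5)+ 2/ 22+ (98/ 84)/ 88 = -66.14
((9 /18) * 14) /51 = 7 /51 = 0.14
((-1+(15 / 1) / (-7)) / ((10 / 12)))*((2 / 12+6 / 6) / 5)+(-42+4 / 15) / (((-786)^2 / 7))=-0.88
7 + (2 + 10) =19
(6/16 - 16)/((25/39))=-195/8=-24.38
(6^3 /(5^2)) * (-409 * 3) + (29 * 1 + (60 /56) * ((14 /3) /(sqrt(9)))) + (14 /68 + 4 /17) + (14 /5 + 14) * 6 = -26696899 /2550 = -10469.37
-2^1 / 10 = -0.20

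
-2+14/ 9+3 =23/ 9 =2.56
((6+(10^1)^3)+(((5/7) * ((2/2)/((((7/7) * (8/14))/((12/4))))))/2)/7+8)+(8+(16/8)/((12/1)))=171769/168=1022.43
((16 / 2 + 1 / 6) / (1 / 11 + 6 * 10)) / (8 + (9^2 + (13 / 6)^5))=698544 / 702878977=0.00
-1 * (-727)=727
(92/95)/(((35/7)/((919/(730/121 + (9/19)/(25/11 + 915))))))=20644761544/699801395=29.50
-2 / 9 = -0.22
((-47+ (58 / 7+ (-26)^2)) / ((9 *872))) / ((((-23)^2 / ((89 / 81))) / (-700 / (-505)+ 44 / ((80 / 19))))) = 3164188787 / 1584994793760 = 0.00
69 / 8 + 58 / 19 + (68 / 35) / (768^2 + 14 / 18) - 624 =-17292479792741 / 28240810360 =-612.32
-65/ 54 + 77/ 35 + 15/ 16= 4177/ 2160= 1.93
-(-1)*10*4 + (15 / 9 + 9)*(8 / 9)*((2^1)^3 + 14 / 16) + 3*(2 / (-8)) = 13327 / 108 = 123.40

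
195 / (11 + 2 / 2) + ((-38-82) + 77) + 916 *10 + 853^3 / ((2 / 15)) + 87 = 18619551191 / 4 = 4654887797.75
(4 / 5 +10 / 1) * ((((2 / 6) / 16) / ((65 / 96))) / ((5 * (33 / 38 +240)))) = 152 / 550875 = 0.00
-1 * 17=-17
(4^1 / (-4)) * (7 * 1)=-7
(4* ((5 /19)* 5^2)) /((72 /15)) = 625 /114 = 5.48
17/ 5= 3.40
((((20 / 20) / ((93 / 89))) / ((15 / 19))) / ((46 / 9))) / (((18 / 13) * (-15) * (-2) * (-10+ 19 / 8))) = -21983 / 29357775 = -0.00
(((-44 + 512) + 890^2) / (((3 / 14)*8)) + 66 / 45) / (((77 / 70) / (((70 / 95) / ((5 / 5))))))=64726592 / 209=309696.61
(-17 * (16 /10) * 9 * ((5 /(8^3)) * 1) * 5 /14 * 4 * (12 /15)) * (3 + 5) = -21.86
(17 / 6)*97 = 1649 / 6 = 274.83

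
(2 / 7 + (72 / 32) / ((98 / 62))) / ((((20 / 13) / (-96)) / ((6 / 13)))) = -2412 / 49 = -49.22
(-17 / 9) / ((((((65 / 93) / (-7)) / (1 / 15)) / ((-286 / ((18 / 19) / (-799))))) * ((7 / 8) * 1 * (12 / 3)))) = 176008514 / 2025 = 86917.78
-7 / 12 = -0.58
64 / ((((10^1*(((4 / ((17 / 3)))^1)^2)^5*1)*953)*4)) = 2015993900449 / 36879530065920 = 0.05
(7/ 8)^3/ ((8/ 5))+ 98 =98.42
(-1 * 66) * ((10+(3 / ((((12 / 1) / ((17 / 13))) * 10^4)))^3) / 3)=-15466880000000054043 / 70304000000000000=-220.00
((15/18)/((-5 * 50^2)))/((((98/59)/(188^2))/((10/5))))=-260662/91875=-2.84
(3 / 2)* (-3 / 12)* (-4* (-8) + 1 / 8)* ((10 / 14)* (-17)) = 65535 / 448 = 146.28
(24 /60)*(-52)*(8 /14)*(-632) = 262912 /35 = 7511.77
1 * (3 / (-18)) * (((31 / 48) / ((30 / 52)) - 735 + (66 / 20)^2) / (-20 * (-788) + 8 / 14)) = 0.01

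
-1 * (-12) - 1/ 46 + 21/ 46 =286/ 23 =12.43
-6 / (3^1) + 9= 7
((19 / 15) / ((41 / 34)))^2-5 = -1473809 / 378225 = -3.90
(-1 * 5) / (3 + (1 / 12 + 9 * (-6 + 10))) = -60 / 469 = -0.13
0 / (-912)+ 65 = 65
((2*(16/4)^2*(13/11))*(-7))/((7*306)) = -208/1683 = -0.12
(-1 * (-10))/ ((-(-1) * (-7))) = -10/ 7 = -1.43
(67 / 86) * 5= 335 / 86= 3.90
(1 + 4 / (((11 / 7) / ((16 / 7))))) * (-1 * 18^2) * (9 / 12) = -18225 / 11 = -1656.82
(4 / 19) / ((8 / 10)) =5 / 19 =0.26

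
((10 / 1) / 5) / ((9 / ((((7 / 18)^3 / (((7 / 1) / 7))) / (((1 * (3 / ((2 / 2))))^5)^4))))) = 343 / 91507169819844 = 0.00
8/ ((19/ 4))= 32/ 19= 1.68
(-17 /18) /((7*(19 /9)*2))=-17 /532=-0.03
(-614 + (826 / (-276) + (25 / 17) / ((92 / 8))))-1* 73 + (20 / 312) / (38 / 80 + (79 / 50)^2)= -104191353881 / 151036262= -689.84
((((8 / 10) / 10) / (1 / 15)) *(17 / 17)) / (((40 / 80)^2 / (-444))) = -10656 / 5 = -2131.20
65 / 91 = 5 / 7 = 0.71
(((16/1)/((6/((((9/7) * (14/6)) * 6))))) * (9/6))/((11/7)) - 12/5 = 43.42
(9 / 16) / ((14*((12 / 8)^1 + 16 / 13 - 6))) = -117 / 9520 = -0.01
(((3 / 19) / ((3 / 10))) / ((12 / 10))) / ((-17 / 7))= -175 / 969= -0.18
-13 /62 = -0.21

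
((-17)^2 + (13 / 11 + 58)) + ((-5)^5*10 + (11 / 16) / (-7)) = -30901.92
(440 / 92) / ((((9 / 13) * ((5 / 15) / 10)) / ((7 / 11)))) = 9100 / 69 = 131.88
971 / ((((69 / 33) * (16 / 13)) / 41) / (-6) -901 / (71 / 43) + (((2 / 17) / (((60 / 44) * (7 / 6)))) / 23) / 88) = -33188950925130 / 18651659973851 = -1.78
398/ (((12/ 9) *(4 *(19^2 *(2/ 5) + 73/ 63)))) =188055/ 366808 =0.51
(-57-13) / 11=-70 / 11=-6.36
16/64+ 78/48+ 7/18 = 163/72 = 2.26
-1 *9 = -9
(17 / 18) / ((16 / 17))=289 / 288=1.00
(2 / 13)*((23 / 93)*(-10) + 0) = -460 / 1209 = -0.38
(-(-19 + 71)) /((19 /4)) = -208 /19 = -10.95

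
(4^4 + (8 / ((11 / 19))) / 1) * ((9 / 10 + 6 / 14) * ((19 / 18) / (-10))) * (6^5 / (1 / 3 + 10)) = -7830432 / 275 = -28474.30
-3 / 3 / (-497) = 1 / 497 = 0.00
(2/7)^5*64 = 2048/16807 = 0.12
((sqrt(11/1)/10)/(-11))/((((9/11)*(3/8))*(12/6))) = -0.05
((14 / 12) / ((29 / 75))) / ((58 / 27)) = 4725 / 3364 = 1.40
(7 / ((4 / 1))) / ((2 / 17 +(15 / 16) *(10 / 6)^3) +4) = 4284 / 20705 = 0.21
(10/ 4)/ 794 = 5/ 1588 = 0.00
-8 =-8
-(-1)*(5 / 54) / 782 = 0.00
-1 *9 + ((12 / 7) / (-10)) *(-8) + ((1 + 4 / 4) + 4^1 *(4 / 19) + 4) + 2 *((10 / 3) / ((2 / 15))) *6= 198977 / 665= 299.21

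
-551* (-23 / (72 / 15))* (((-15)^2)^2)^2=54132521484375 / 8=6766565185546.88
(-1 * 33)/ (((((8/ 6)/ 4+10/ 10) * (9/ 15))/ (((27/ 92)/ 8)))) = -4455/ 2944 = -1.51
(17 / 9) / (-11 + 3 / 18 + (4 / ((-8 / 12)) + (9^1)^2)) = 34 / 1155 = 0.03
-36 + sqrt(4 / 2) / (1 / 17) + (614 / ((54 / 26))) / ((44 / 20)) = 17 * sqrt(2) + 29218 / 297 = 122.42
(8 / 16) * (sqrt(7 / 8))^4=49 / 128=0.38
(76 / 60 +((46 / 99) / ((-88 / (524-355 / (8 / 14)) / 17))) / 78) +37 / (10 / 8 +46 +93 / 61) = 57612164977 / 26957193120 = 2.14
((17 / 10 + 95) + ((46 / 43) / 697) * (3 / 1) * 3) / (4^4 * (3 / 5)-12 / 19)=78676549 / 124439592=0.63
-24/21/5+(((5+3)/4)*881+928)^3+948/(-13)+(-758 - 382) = 8856624043016/455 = 19465107786.85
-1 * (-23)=23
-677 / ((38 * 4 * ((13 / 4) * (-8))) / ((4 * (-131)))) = -88687 / 988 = -89.76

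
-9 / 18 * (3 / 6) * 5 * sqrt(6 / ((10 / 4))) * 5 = -5 * sqrt(15) / 2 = -9.68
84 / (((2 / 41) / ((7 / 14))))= 861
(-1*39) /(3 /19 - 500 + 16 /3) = 2223 /28187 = 0.08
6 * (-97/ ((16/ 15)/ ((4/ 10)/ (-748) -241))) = 393435783/ 2992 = 131495.92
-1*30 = -30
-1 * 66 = -66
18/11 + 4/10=112/55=2.04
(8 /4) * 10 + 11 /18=371 /18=20.61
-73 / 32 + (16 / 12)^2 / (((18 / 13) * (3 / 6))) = 743 / 2592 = 0.29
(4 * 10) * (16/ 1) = 640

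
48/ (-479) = -0.10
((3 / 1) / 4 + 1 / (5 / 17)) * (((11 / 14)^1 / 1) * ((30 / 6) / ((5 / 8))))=913 / 35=26.09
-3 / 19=-0.16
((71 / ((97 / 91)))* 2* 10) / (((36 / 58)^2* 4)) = 27168505 / 31428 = 864.47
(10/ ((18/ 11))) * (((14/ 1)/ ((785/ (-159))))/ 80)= -4081/ 18840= -0.22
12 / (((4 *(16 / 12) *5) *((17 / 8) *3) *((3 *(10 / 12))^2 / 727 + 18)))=17448 / 4451365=0.00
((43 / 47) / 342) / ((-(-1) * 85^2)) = 43 / 116134650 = 0.00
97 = 97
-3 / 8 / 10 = -3 / 80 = -0.04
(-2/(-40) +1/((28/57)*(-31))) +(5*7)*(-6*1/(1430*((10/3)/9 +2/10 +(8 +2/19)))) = -16077224/493237745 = -0.03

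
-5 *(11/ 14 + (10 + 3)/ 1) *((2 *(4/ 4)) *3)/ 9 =-45.95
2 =2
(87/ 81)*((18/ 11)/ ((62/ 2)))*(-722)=-41876/ 1023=-40.93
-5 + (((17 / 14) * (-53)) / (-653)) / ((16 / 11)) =-721449 / 146272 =-4.93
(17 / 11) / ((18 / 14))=1.20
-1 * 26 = -26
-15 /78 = -5 /26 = -0.19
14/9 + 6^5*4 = 279950/9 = 31105.56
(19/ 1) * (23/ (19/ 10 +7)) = 4370/ 89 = 49.10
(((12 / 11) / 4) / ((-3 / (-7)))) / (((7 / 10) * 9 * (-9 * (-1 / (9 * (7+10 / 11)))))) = 290 / 363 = 0.80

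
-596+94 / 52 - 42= -16541 / 26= -636.19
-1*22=-22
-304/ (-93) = 304/ 93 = 3.27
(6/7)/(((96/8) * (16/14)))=1/16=0.06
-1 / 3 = -0.33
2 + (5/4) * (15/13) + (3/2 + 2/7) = 1903/364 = 5.23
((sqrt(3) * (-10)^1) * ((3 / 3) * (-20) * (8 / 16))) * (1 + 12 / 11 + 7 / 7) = 3400 * sqrt(3) / 11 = 535.36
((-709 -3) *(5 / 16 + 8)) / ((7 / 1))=-1691 / 2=-845.50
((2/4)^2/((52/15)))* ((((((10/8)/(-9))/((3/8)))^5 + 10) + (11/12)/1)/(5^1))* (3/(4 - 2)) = 626168939/2652953472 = 0.24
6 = 6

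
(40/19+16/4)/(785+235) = 29/4845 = 0.01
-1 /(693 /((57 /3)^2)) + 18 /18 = 332 /693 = 0.48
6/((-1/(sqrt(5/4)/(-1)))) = 3* sqrt(5) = 6.71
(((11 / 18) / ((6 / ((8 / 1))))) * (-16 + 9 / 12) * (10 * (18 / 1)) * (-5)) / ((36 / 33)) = 184525 / 18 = 10251.39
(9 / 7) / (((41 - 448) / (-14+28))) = -18 / 407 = -0.04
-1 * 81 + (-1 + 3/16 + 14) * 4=-113/4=-28.25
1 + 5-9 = -3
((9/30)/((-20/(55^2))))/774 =-121/2064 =-0.06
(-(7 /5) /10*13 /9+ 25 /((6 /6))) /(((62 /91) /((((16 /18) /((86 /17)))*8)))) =138103784 /2699325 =51.16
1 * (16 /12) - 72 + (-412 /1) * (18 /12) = -2066 /3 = -688.67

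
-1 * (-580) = 580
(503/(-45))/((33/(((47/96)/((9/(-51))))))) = 401897/427680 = 0.94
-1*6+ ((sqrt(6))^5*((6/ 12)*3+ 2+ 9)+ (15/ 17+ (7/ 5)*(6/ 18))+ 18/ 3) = 344/ 255+ 450*sqrt(6) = 1103.62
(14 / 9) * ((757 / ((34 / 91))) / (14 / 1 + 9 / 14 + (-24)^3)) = -0.23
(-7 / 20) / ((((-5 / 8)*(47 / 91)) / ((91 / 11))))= 115934 / 12925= 8.97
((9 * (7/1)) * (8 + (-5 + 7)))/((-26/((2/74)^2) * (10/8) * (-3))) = 84/17797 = 0.00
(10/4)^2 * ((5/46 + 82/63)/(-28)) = -102175/324576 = -0.31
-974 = -974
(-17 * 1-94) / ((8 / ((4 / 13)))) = -111 / 26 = -4.27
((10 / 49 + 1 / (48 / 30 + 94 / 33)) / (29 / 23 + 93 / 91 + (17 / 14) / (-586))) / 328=1351337975 / 2357150528628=0.00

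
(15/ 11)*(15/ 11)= 225/ 121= 1.86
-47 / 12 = -3.92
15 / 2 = 7.50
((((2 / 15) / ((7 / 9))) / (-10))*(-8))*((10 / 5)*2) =96 / 175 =0.55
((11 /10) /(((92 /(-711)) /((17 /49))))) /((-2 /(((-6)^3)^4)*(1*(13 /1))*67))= 18088653065472 /4908085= 3685480.81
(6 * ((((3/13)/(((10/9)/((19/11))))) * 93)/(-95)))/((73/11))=-7533/23725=-0.32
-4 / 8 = -1 / 2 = -0.50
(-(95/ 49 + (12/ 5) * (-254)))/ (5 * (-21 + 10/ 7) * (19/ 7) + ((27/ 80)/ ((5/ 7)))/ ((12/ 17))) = -47640640/ 20771521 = -2.29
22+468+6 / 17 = 8336 / 17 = 490.35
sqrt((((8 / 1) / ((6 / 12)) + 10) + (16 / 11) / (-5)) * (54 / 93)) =6 * sqrt(1205435) / 1705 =3.86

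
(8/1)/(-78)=-4/39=-0.10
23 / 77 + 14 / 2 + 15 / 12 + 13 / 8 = 6267 / 616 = 10.17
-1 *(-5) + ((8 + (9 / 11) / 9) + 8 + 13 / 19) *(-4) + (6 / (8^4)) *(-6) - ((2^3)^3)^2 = -56116302681 / 214016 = -262206.11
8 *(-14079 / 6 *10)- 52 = -187772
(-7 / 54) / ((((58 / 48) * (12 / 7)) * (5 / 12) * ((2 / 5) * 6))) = -0.06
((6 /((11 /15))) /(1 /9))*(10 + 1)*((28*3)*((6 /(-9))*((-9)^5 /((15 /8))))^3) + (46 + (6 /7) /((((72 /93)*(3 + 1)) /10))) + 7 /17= 629686457537896169.50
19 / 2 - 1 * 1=17 / 2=8.50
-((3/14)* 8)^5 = -248832/16807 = -14.81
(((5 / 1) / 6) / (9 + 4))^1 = 5 / 78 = 0.06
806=806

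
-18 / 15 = -6 / 5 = -1.20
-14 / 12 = -7 / 6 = -1.17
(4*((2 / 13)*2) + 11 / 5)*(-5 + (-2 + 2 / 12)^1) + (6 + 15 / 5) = -5633 / 390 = -14.44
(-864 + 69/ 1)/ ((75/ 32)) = -1696/ 5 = -339.20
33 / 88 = 3 / 8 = 0.38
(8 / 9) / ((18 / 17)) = 68 / 81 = 0.84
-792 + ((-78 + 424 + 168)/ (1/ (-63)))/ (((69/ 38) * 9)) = -191372/ 69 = -2773.51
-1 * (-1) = 1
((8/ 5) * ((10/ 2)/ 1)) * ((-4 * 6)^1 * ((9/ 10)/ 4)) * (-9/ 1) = 1944/ 5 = 388.80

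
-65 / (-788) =0.08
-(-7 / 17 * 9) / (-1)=-63 / 17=-3.71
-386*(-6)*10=23160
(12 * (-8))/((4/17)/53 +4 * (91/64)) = -1383936/82055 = -16.87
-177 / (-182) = 177 / 182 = 0.97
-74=-74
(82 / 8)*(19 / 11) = 779 / 44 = 17.70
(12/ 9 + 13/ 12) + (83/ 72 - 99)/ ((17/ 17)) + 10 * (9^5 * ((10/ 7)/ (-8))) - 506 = -53447221/ 504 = -106046.07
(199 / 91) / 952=199 / 86632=0.00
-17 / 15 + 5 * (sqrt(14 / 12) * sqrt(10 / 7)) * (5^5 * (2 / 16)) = -17 / 15 + 15625 * sqrt(15) / 24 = 2520.34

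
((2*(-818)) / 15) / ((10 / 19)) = -15542 / 75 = -207.23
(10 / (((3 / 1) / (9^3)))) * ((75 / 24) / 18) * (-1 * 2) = -3375 / 4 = -843.75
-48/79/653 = -48/51587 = -0.00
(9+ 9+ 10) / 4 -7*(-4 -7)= 84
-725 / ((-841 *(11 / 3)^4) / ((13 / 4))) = 26325 / 1698356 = 0.02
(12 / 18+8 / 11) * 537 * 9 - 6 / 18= 6736.58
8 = 8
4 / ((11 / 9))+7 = 10.27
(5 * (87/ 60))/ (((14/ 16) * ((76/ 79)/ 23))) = 52693/ 266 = 198.09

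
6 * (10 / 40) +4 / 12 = 11 / 6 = 1.83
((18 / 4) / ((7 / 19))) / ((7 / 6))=513 / 49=10.47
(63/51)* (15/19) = 315/323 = 0.98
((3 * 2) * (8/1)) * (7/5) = 336/5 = 67.20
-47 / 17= -2.76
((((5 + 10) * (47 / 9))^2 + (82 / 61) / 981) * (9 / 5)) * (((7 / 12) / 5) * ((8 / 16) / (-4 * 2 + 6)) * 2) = -2570337749 / 3989400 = -644.29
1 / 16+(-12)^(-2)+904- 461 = 31901 / 72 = 443.07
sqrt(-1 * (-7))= sqrt(7)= 2.65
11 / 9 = 1.22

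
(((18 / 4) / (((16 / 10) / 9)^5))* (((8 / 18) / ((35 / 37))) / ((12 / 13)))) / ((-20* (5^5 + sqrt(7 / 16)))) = -1232750390625 / 5973333065728 + 394480125* sqrt(7) / 23893332262912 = -0.21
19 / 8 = 2.38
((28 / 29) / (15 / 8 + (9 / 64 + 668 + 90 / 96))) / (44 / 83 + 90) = 74368 / 4678550773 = 0.00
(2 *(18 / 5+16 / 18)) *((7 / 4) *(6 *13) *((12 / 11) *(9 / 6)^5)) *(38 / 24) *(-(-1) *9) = 127304541 / 880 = 144664.25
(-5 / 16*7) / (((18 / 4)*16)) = -35 / 1152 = -0.03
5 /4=1.25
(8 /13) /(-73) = -8 /949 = -0.01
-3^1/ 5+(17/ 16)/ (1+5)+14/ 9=1631/ 1440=1.13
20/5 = 4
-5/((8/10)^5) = -15.26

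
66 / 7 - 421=-2881 / 7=-411.57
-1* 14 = -14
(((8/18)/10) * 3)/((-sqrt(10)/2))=-2 * sqrt(10)/75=-0.08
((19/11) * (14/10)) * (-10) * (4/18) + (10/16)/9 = -4201/792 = -5.30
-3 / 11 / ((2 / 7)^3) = -1029 / 88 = -11.69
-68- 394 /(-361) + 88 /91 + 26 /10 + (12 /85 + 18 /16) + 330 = 5985082399 /22338680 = 267.92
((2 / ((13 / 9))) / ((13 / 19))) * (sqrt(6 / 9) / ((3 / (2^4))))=608 * sqrt(6) / 169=8.81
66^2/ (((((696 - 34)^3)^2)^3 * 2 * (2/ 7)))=7623/ 596271167816818695679231264727546972875590111330304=0.00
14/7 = 2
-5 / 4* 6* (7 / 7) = -15 / 2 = -7.50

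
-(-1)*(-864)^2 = 746496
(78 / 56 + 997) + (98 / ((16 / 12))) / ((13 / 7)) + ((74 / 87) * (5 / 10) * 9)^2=322232305 / 306124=1052.62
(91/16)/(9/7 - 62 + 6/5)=-3185/33328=-0.10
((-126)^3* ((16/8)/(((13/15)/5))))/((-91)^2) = -2787.26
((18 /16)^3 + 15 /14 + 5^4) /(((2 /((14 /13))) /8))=2248943 /832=2703.06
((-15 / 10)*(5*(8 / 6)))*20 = -200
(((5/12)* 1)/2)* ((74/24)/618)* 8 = 185/22248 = 0.01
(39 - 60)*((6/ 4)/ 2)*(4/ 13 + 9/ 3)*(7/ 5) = -18963/ 260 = -72.93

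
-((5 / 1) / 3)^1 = -5 / 3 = -1.67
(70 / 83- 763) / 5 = -63259 / 415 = -152.43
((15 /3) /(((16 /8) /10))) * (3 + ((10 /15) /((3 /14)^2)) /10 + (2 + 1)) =5030 /27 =186.30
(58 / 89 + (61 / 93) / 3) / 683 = 21611 / 16959573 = 0.00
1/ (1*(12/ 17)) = 17/ 12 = 1.42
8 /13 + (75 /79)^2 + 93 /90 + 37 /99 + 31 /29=9300353201 /2329328430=3.99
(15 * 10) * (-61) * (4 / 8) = -4575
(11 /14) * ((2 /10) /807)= 11 /56490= 0.00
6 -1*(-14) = 20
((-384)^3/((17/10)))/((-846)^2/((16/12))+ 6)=-188743680/3041827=-62.05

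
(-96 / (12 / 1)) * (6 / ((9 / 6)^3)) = -128 / 9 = -14.22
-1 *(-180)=180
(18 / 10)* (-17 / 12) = -51 / 20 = -2.55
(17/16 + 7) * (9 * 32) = 2322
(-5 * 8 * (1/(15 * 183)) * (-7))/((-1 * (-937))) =56/514413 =0.00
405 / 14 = 28.93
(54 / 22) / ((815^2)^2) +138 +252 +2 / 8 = 390.25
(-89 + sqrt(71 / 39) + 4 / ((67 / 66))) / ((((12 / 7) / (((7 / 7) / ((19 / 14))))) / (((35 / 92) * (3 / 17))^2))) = -1026247425 / 6227760416 + 60025 * sqrt(2769) / 1208371424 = -0.16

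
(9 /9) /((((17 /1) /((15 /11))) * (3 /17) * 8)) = 5 /88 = 0.06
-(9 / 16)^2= -81 / 256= -0.32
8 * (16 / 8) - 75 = -59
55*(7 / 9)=385 / 9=42.78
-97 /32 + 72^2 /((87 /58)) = 110495 /32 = 3452.97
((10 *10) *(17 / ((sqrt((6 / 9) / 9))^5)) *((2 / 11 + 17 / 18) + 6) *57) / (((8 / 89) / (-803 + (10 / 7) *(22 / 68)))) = -188767812964725 *sqrt(6) / 112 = -4128435907363.46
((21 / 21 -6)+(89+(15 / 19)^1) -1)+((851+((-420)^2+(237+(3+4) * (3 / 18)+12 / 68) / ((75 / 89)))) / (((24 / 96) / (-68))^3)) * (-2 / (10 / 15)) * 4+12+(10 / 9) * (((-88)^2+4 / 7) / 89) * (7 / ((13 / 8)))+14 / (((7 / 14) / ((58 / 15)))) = 212050142168801656228 / 4946175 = 42871540567974.58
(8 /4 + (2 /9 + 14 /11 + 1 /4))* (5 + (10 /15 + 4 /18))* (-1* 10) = -392995 /1782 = -220.54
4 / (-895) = -4 / 895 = -0.00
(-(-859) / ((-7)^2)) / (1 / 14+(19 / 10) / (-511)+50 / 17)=5330095 / 914837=5.83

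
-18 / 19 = -0.95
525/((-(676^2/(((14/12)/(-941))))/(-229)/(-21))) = 5891025/860028832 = 0.01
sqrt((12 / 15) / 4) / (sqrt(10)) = sqrt(2) / 10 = 0.14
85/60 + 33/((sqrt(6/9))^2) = 611/12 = 50.92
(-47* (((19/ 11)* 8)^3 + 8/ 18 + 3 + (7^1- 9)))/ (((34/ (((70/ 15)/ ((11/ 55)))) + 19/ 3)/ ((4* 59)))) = -6138452143250/ 1633137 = -3758687.82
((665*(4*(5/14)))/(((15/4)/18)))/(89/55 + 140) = 250800/7789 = 32.20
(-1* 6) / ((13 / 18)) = -8.31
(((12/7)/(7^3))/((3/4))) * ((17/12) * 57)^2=43.45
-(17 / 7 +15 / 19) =-428 / 133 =-3.22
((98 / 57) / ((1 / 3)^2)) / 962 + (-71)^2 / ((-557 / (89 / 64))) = -4094962955 / 325787072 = -12.57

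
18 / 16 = 1.12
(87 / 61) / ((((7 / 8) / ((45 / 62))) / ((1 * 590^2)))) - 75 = 5450253225 / 13237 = 411743.84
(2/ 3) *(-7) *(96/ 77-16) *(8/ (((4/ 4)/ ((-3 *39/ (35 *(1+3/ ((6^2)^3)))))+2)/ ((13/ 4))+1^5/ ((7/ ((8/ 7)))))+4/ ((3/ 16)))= 44730162202624/ 19696547079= 2270.96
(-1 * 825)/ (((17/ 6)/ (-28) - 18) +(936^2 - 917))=-138600/ 147027031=-0.00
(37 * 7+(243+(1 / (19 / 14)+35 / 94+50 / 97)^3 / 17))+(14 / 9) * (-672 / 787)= 500.92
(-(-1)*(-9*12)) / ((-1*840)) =9 / 70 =0.13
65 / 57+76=4397 / 57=77.14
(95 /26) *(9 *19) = 16245 /26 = 624.81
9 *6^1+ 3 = 57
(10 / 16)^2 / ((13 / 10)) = 125 / 416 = 0.30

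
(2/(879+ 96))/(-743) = -2/724425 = -0.00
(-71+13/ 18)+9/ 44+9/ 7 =-190679/ 2772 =-68.79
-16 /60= -4 /15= -0.27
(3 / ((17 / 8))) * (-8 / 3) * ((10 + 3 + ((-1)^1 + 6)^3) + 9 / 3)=-9024 / 17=-530.82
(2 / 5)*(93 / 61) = 186 / 305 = 0.61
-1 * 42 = -42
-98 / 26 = -49 / 13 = -3.77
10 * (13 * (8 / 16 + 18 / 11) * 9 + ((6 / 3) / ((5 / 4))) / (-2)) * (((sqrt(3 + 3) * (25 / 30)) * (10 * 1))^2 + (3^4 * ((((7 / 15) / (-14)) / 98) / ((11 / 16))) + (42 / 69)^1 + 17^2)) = 3599306030081 / 2045505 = 1759617.32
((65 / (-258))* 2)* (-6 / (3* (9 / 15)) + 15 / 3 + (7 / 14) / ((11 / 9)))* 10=-10.46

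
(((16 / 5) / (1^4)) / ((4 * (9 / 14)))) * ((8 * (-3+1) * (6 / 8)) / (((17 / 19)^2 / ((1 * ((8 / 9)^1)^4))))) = -331218944 / 28441935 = -11.65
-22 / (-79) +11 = 891 / 79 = 11.28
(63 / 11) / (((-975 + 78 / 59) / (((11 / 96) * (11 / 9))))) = -4543 / 5514912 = -0.00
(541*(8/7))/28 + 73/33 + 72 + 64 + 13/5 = 1316996/8085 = 162.89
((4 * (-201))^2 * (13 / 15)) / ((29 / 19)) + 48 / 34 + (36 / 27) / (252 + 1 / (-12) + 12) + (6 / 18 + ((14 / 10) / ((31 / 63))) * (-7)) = 266468719226482 / 726018915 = 367027.24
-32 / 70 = -16 / 35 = -0.46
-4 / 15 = -0.27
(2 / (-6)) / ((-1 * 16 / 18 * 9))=1 / 24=0.04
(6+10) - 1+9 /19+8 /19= 15.89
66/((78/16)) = 176/13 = 13.54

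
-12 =-12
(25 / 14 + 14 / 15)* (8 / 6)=1142 / 315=3.63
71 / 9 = 7.89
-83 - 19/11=-932/11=-84.73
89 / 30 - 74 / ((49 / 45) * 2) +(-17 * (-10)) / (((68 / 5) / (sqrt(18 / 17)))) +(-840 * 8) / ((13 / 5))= -49984657 / 19110 +75 * sqrt(34) / 34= -2602.77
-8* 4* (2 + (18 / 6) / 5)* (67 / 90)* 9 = -13936 / 25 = -557.44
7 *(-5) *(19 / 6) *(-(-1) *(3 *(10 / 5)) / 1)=-665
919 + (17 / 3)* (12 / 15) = 13853 / 15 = 923.53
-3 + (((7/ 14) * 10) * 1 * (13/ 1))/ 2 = 59/ 2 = 29.50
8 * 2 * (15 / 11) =240 / 11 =21.82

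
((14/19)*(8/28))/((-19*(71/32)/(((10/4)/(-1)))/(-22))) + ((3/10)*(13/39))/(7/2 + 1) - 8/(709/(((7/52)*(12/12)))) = -2699852203/10630841715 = -0.25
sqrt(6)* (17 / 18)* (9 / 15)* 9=12.49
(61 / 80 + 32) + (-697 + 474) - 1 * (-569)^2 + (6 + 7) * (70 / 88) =-285067989 / 880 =-323940.90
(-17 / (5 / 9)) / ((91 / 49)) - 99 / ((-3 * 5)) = -642 / 65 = -9.88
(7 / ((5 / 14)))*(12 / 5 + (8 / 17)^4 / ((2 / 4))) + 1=104322801 / 2088025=49.96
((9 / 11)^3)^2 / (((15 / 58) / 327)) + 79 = 4059536597 / 8857805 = 458.30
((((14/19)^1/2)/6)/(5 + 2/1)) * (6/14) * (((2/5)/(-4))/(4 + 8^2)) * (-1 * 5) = 1/36176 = 0.00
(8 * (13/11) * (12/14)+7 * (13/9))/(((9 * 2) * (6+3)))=12623/112266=0.11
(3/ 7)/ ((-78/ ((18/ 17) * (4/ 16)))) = -0.00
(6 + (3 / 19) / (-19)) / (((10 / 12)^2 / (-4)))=-34.51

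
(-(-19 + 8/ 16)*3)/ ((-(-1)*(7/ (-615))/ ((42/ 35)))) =-40959/ 7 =-5851.29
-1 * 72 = -72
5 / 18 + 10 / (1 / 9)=1625 / 18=90.28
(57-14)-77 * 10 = -727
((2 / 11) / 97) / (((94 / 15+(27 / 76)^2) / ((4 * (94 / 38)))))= 1714560 / 590988893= 0.00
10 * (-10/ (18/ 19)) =-950/ 9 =-105.56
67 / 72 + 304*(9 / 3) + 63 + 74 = 1049.93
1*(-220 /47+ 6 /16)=-1619 /376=-4.31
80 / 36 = 20 / 9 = 2.22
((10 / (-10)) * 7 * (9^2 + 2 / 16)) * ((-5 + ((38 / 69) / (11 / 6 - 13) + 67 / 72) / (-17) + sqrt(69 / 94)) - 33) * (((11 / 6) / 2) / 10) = 3586700485291 / 1810736640 - 49973 * sqrt(6486) / 90240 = 1936.20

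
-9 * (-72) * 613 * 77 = 30586248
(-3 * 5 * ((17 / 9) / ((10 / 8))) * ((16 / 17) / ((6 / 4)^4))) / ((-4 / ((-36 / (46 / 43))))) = -35.45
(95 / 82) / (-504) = -0.00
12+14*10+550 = 702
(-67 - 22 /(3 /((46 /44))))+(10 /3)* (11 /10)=-71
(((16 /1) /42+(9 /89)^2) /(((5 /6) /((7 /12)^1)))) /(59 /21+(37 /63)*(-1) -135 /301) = 1895397 /12277550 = 0.15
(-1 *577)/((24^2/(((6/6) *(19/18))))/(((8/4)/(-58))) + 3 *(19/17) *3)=186371/5108175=0.04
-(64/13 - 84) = 1028/13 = 79.08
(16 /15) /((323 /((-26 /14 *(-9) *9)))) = 5616 /11305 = 0.50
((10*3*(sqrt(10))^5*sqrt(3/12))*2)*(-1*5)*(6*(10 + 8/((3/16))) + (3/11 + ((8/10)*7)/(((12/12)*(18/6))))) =-52493000*sqrt(10)/11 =-15090676.47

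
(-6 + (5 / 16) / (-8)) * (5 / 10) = -773 / 256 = -3.02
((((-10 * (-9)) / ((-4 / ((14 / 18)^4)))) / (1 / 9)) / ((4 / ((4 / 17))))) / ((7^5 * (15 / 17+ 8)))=-5 / 171234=-0.00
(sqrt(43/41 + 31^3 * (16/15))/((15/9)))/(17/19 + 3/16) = 304 * sqrt(12019277715)/337225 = 98.83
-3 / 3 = -1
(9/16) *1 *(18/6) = 1.69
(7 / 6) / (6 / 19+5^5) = 19 / 50898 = 0.00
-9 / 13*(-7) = 63 / 13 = 4.85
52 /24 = 13 /6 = 2.17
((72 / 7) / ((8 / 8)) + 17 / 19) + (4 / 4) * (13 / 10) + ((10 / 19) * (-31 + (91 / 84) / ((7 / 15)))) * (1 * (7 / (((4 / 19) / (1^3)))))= -2603579 / 5320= -489.39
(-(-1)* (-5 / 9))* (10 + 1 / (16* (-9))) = -7195 / 1296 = -5.55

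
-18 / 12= -1.50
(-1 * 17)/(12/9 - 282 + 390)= -51/328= -0.16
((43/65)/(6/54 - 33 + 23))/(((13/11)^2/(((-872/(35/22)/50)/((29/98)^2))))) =6.00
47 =47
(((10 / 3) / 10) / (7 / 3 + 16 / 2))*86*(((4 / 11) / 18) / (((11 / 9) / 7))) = 1204 / 3751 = 0.32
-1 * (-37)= 37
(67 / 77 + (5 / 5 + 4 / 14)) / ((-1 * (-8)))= 83 / 308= 0.27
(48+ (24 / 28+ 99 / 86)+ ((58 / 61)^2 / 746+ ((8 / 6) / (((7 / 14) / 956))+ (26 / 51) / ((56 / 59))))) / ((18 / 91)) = 2880459773666059 / 219149068968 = 13143.84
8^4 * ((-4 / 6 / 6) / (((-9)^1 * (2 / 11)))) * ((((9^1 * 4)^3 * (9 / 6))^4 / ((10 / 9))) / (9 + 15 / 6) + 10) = 4863626233856133899702272 / 9315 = 522128420167056779356.12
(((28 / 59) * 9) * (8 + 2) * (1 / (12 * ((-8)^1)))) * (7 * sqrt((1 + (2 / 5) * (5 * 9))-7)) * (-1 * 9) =6615 * sqrt(3) / 118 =97.10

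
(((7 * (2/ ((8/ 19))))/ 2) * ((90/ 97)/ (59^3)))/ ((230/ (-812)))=-242991/ 916401098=-0.00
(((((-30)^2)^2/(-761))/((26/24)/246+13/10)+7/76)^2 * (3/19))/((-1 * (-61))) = 2476242338647742748163083/1437066136749087800176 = 1723.12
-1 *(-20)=20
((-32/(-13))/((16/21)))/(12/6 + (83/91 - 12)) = -294/827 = -0.36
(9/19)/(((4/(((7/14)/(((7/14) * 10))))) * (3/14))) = 21/380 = 0.06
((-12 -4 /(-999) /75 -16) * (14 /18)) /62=-7342636 /20904075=-0.35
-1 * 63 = -63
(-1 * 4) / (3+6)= -4 / 9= -0.44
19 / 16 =1.19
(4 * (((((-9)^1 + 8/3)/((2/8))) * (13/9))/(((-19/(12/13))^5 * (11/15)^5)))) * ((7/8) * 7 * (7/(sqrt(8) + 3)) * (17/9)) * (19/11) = 27205113600000/347048620972339 - 18136742400000 * sqrt(2)/347048620972339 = 0.00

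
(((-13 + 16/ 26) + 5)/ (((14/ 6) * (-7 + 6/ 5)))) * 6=8640/ 2639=3.27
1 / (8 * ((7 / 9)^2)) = 81 / 392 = 0.21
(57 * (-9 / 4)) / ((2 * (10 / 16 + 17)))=-171 / 47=-3.64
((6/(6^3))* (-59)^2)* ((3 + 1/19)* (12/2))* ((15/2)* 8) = 2018980/19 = 106262.11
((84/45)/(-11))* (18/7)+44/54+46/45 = 416/297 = 1.40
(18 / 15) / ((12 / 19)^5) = 2476099 / 207360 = 11.94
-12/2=-6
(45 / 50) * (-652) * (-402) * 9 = 10615212 / 5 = 2123042.40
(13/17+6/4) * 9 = 693/34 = 20.38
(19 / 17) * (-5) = -95 / 17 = -5.59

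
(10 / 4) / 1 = 5 / 2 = 2.50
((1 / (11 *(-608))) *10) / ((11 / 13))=-65 / 36784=-0.00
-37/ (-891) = 37/ 891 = 0.04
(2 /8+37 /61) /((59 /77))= 16093 /14396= 1.12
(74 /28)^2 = 1369 /196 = 6.98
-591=-591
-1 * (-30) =30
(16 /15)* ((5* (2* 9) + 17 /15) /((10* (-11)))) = -10936 /12375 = -0.88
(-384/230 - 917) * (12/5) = -1267764/575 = -2204.81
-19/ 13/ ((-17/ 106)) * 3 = 6042/ 221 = 27.34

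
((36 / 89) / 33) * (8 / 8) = 12 / 979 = 0.01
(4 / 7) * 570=2280 / 7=325.71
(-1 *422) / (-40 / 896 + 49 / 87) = -4111968 / 5053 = -813.77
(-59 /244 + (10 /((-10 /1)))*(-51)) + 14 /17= 213961 /4148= 51.58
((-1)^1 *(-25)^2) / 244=-2.56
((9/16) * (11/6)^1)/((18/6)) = 11/32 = 0.34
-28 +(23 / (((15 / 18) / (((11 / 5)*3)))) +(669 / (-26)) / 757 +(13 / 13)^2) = 155.13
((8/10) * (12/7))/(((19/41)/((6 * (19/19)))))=11808/665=17.76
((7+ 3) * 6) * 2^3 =480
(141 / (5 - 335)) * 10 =-47 / 11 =-4.27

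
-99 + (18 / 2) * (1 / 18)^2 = -3563 / 36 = -98.97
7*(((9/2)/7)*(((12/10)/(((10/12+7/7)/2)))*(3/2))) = 486/55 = 8.84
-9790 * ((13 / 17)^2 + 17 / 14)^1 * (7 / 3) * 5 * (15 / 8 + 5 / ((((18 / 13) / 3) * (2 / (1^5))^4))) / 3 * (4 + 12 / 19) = -480123749875 / 593028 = -809613.96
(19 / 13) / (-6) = -19 / 78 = -0.24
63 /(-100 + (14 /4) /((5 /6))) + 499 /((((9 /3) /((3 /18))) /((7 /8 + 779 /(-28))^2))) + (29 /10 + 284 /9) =2725920131449 /135192960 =20163.18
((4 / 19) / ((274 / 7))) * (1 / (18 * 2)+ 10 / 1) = 133 / 2466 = 0.05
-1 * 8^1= -8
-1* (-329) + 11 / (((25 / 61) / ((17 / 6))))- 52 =52957 / 150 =353.05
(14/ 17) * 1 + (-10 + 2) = -122/ 17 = -7.18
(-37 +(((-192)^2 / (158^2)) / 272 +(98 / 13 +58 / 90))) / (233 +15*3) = -894123133 / 8627277555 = -0.10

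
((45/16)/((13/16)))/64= 45/832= 0.05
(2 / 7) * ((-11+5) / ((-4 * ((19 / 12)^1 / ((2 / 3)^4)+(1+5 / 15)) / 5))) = 576 / 2513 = 0.23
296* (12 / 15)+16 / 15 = 3568 / 15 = 237.87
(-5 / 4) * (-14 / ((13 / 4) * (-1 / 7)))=-490 / 13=-37.69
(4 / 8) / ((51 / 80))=40 / 51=0.78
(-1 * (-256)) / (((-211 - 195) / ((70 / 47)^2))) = -89600 / 64061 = -1.40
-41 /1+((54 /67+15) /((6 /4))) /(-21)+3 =-54172 /1407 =-38.50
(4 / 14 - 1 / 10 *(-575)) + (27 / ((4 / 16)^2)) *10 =61289 / 14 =4377.79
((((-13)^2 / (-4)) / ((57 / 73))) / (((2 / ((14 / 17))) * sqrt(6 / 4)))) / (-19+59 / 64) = 106288 * sqrt(6) / 258723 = 1.01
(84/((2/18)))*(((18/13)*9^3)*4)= 39680928/13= 3052379.08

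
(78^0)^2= 1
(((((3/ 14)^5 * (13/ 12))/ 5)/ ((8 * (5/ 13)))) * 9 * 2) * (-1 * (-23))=2833623/ 215129600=0.01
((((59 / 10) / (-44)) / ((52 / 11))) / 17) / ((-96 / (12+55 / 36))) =28733 / 122204160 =0.00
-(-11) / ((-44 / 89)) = -89 / 4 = -22.25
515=515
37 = 37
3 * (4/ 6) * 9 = 18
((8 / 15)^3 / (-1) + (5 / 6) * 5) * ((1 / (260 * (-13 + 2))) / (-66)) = 27101 / 1274130000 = 0.00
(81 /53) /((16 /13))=1.24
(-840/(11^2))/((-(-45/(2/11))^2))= 0.00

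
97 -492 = -395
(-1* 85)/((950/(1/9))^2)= -17/14620500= -0.00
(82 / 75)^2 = 6724 / 5625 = 1.20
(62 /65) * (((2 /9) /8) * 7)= 217 /1170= 0.19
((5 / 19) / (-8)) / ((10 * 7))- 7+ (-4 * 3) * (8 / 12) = -31921 / 2128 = -15.00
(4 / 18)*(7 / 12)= 7 / 54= 0.13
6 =6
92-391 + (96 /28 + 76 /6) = -5941 /21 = -282.90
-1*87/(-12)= 7.25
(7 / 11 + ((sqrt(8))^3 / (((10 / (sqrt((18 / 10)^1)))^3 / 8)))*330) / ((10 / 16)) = 56 / 55 + 228096*sqrt(10) / 3125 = 231.84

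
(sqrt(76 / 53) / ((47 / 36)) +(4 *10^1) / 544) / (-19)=-72 *sqrt(1007) / 47329-5 / 1292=-0.05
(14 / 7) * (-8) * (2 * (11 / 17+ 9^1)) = -308.71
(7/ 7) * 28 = 28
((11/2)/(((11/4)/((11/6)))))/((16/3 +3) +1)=11/28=0.39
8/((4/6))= 12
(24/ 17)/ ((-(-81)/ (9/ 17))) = 8/ 867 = 0.01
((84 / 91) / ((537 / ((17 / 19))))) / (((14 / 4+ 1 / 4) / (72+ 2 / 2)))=19856 / 663195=0.03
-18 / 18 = -1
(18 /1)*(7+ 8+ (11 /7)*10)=3870 /7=552.86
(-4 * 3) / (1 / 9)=-108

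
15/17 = 0.88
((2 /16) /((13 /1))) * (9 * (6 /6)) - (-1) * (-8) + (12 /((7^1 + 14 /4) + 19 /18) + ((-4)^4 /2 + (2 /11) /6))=31985 /264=121.16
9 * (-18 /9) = -18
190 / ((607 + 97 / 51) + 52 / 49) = 237405 / 762149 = 0.31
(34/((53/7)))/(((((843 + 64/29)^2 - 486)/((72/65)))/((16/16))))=14411376/2068310460775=0.00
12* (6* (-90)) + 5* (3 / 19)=-123105 / 19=-6479.21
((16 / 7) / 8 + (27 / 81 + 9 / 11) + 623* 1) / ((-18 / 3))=-144245 / 1386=-104.07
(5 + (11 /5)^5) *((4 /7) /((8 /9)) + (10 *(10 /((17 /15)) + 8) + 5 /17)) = 3556752894 /371875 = 9564.38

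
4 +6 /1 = 10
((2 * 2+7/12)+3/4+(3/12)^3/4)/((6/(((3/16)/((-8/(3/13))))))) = -4099/851968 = -0.00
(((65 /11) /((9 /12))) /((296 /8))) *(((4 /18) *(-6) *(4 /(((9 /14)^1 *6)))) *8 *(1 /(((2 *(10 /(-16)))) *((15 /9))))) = 186368 /164835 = 1.13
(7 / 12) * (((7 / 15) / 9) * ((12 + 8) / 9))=0.07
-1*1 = -1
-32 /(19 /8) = -256 /19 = -13.47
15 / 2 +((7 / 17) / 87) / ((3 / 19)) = 66821 / 8874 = 7.53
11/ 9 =1.22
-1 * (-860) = 860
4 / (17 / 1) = 4 / 17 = 0.24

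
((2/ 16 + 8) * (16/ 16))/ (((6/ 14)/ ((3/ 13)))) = 35/ 8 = 4.38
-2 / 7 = -0.29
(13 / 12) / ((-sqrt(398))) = -13*sqrt(398) / 4776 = -0.05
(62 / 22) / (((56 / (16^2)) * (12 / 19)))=4712 / 231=20.40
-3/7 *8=-24/7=-3.43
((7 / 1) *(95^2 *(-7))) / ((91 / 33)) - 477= -2090976 / 13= -160844.31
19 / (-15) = -1.27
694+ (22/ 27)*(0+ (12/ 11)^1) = 6254/ 9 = 694.89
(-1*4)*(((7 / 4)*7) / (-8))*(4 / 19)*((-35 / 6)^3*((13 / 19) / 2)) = -27311375 / 311904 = -87.56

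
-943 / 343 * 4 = -3772 / 343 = -11.00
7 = 7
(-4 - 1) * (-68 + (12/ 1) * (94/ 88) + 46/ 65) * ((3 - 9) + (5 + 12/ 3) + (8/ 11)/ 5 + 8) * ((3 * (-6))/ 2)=-214881633/ 7865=-27321.25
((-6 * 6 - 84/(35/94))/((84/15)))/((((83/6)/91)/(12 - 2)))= -255060/83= -3073.01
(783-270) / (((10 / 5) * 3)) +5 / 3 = 523 / 6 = 87.17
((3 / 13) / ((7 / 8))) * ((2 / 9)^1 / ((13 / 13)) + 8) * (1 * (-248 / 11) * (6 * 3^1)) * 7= -880896 / 143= -6160.11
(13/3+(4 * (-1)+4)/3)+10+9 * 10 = 313/3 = 104.33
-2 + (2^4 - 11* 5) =-41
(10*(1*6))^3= 216000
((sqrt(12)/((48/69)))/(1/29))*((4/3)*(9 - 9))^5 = 0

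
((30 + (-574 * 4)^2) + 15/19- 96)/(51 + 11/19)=2861699/28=102203.54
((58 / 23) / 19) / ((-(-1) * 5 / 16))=928 / 2185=0.42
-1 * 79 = -79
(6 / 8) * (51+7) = 87 / 2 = 43.50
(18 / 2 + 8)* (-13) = -221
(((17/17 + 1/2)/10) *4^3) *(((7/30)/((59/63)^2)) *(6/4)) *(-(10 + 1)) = -3667356/87025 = -42.14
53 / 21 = 2.52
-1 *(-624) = 624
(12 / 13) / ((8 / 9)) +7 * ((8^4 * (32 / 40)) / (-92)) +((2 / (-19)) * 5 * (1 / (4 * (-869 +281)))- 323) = -19083299089 / 33404280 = -571.28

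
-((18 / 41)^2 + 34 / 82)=-0.61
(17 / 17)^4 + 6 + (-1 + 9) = 15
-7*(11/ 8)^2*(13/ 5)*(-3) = 33033/ 320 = 103.23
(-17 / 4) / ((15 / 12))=-17 / 5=-3.40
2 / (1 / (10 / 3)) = 20 / 3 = 6.67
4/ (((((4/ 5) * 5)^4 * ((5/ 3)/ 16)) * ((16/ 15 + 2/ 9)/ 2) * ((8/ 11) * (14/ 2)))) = 297/ 6496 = 0.05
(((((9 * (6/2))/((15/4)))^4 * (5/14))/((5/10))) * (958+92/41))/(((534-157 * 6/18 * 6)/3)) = 9918972288/394625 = 25135.18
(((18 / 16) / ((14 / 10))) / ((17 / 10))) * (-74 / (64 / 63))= -34.43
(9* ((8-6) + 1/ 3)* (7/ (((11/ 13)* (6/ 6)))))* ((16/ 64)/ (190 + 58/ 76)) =36309/ 159478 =0.23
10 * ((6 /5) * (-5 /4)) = -15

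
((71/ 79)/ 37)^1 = 71/ 2923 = 0.02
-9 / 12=-3 / 4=-0.75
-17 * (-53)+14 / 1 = 915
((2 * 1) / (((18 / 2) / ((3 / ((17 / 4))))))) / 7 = 8 / 357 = 0.02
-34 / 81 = -0.42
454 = 454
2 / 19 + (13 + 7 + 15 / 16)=6397 / 304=21.04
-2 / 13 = -0.15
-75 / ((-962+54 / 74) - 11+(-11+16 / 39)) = 108225 / 1418267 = 0.08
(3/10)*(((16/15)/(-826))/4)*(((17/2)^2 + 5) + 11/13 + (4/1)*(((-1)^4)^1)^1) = -4269/536900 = -0.01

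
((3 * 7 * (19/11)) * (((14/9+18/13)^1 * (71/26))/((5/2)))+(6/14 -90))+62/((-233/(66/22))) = 1188073547/45480435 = 26.12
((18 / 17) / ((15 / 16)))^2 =9216 / 7225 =1.28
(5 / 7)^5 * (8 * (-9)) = -225000 / 16807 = -13.39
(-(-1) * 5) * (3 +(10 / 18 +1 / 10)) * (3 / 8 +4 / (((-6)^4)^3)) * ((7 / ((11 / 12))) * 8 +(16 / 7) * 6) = 47957236075 / 93533616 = 512.73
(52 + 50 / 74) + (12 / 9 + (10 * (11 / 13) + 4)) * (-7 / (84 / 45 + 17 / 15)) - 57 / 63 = 593420 / 30303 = 19.58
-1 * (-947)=947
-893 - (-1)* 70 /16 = -7109 /8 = -888.62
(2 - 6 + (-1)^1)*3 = -15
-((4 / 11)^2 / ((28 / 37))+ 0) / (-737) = 0.00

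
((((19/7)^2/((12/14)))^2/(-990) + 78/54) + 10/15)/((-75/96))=-14225756/5457375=-2.61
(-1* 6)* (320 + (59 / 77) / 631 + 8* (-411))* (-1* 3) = -2595710826 / 48587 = -53423.98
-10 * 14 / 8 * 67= -1172.50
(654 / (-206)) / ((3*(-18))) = 109 / 1854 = 0.06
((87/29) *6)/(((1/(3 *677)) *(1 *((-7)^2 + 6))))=36558/55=664.69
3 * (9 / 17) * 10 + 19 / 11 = 3293 / 187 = 17.61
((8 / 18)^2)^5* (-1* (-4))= 4194304 / 3486784401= 0.00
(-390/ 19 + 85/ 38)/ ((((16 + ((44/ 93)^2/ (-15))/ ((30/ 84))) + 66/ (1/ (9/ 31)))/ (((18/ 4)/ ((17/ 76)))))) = -4057462125/ 387279482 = -10.48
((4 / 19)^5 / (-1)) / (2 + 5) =-1024 / 17332693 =-0.00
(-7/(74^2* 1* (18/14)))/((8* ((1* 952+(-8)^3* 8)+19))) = 49/1232100000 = 0.00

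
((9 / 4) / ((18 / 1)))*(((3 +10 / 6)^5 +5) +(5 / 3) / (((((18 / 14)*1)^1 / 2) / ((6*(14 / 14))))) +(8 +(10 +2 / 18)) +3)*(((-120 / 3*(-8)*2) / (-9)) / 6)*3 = -21917960 / 2187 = -10021.93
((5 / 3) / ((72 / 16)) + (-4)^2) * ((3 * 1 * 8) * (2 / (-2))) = -392.89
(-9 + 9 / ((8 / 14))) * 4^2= 108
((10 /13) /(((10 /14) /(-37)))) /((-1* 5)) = 518 /65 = 7.97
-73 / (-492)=73 / 492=0.15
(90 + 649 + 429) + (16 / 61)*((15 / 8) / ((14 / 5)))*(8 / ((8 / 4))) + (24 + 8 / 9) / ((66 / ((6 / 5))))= 247118468 / 211365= 1169.16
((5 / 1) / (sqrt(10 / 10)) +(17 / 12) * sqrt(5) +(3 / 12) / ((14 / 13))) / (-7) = -293 / 392 - 17 * sqrt(5) / 84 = -1.20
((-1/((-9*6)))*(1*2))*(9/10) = 1/30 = 0.03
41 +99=140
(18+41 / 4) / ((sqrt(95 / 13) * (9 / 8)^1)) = 226 * sqrt(1235) / 855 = 9.29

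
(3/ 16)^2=9/ 256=0.04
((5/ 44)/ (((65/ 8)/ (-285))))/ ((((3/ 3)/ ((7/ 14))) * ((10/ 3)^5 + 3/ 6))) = -138510/ 28634749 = -0.00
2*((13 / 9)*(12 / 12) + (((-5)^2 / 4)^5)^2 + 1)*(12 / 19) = 858306907834297 / 7471104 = 114883544.36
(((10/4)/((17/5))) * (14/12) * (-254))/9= -22225/918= -24.21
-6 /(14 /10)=-30 /7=-4.29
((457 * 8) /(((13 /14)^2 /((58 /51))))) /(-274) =-20780704 /1180803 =-17.60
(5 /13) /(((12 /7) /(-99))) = -1155 /52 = -22.21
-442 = -442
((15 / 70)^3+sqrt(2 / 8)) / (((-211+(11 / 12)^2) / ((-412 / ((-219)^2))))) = 1152776 / 55316133761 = 0.00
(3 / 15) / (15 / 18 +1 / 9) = 0.21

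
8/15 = 0.53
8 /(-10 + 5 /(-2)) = -0.64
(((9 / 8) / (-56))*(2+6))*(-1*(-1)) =-9 / 56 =-0.16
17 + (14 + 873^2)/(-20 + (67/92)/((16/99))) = -1121486777/22807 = -49172.92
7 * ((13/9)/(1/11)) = 1001/9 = 111.22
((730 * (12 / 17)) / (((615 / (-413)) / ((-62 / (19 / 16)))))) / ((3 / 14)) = 3349674496 / 39729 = 84313.08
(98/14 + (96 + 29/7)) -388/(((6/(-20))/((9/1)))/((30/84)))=29850/7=4264.29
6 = 6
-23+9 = -14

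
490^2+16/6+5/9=2160929/9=240103.22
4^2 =16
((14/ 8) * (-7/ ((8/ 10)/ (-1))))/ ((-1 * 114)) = -245/ 1824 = -0.13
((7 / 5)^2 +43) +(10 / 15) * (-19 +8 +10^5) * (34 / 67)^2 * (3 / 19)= 5875231284 / 2132275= 2755.38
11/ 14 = 0.79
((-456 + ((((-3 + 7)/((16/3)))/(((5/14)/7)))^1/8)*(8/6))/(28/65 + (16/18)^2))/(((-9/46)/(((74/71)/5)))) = 903172257/2281940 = 395.79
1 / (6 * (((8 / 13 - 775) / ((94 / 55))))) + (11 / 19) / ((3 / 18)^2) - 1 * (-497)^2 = -7794957389234 / 31560045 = -246988.16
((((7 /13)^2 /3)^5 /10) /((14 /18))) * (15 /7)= 5764801 /2481452853282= 0.00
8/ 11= 0.73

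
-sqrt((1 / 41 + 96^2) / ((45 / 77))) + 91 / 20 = 91 / 20 - sqrt(5964472745) / 615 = -121.03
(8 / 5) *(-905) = -1448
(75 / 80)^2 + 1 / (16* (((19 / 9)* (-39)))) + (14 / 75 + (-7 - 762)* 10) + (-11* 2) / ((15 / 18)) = -36589205587 / 4742400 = -7715.34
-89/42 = -2.12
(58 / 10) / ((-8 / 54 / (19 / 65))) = -11.44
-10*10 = -100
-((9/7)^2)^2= -6561/2401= -2.73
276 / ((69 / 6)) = 24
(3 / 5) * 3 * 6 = 54 / 5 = 10.80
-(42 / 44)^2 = -0.91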